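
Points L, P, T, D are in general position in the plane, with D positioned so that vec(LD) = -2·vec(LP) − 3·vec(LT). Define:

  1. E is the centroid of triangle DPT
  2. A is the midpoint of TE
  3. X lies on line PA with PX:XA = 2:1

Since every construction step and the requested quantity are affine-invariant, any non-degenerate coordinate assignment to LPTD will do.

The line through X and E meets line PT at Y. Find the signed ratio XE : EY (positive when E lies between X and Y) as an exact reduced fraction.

XE:EY = -2/3

Assign L = (0, 0), P = (1, 0), T = (0, 1), D = (-2, -3) — the answer is frame-independent, so this choice is without loss of generality.
1. E is the centroid of triangle DPT ⇒ E = (-1/3, -2/3)
2. A is the midpoint of TE ⇒ A = (-1/6, 1/6)
3. X lies on line PA with PX:XA = 2:1 ⇒ X = (2/9, 1/9)
line XE meets PT at Y = (1/2, 1/2)
E = X + t·(Y−X) with t = -2, so XE:EY = -2:3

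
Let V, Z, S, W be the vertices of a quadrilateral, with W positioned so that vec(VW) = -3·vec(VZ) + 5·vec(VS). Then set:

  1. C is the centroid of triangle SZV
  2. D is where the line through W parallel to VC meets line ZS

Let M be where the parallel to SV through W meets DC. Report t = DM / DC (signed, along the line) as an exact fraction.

Assign V = (0, 0), Z = (1, 0), S = (0, 1), W = (-3, 5) — the answer is frame-independent, so this choice is without loss of generality.
1. C is the centroid of triangle SZV ⇒ C = (1/3, 1/3)
2. D is where the line through W parallel to VC meets line ZS ⇒ D = (-7/2, 9/2)
through W parallel to SV: direction (0, -1); meets DC at M = (-3, 91/23)
M = D + t·(C−D) with t = 3/23

t = 3/23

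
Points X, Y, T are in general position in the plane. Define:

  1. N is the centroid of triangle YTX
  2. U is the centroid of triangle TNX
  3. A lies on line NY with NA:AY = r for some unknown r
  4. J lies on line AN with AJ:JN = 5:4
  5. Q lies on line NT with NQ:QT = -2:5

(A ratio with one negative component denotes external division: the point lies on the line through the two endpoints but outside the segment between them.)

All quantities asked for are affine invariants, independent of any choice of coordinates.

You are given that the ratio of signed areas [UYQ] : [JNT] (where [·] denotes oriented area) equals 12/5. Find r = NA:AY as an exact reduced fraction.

Work in coordinates with X = (0, 0), Y = (1, 0), T = (0, 1).
1. N is the centroid of triangle YTX ⇒ N = (1/3, 1/3)
2. U is the centroid of triangle TNX ⇒ U = (1/9, 4/9)
3. With NA:AY = r, write λ = r/(r+1) so A = N + λ·(Y−N); A is affine-linear in λ
4. J lies on line AN with AJ:JN = 5:4 ⇒ J is an affine combination of earlier points and hence also affine-linear in λ
5. Q lies on line NT with NQ:QT = -2:5 ⇒ Q = (5/9, -1/9)
Every point depending on A is an affine combination of A and λ-independent points, so each such coordinate is linear in λ; the λ² term in each signed area is a multiple of (Y−N)×(Y−N) = 0, so 2·[UYQ] and 2·[JNT] are each linear in λ. Evaluating at λ=0 and λ=1:
  2·[UYQ] = -8/27,   2·[JNT] = -4/27·λ
So [UYQ]:[JNT] = (-8/27) / (-4/27·λ). Setting this equal to 12/5:
  -8/27 = 12/5·(-4/27·λ)  ⇒  λ = 5/6
Then r = λ/(1−λ) = (5/6)/(1/6) = 5. Check: with r = 5, A = (8/9, 1/18) and [UYQ]:[JNT] = 12/5 as required.

r = 5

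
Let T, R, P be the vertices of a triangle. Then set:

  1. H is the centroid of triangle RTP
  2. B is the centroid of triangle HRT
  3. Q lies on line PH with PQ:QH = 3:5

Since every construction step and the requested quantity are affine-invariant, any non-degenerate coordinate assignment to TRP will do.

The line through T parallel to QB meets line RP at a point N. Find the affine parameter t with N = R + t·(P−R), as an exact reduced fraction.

Set T = (0, 0), R = (1, 0), P = (0, 1); any affine frame gives the same invariant.
1. H is the centroid of triangle RTP ⇒ H = (1/3, 1/3)
2. B is the centroid of triangle HRT ⇒ B = (4/9, 1/9)
3. Q lies on line PH with PQ:QH = 3:5 ⇒ Q = (1/8, 3/4)
through T parallel to QB: direction (23/72, -23/36); meets RP at N = (-1, 2)
N = R + t·(P−R) with t = 2

t = 2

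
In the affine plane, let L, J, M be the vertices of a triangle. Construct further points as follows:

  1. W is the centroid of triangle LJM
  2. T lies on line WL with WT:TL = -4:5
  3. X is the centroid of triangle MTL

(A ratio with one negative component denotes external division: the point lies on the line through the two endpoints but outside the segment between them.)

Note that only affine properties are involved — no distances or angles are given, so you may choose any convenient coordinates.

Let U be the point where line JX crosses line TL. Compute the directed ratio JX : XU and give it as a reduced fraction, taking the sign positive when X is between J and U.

JX:XU = -4

Assign L = (0, 0), J = (1, 0), M = (0, 1) — the answer is frame-independent, so this choice is without loss of generality.
1. W is the centroid of triangle LJM ⇒ W = (1/3, 1/3)
2. T lies on line WL with WT:TL = -4:5 ⇒ T = (5/3, 5/3)
3. X is the centroid of triangle MTL ⇒ X = (5/9, 8/9)
line JX meets TL at U = (2/3, 2/3)
X = J + t·(U−J) with t = 4/3, so JX:XU = 4/3:-1/3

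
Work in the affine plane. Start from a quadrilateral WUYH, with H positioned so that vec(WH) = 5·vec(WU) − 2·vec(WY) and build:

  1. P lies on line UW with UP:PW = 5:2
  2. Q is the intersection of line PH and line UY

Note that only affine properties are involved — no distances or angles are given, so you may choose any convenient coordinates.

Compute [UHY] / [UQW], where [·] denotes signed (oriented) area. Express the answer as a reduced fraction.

Choose coordinates W = (0, 0), U = (1, 0), Y = (0, 1), H = (5, -2).
1. P lies on line UW with UP:PW = 5:2 ⇒ P = (2/7, 0)
2. Q is the intersection of line PH and line UY ⇒ Q = (29/19, -10/19)
2·[UHY] = 2, 2·[UQW] = -10/19
[UHY]:[UQW] = 2:-10/19 = -19/5

[UHY]:[UQW] = -19/5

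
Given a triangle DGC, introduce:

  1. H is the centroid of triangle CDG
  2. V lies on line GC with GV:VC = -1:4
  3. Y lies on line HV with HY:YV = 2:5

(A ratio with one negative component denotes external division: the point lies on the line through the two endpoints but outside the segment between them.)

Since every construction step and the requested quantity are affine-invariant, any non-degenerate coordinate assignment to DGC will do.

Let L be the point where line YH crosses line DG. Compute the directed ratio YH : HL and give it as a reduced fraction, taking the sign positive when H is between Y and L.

YH:HL = -4/7

Set D = (0, 0), G = (1, 0), C = (0, 1); any affine frame gives the same invariant.
1. H is the centroid of triangle CDG ⇒ H = (1/3, 1/3)
2. V lies on line GC with GV:VC = -1:4 ⇒ V = (4/3, -1/3)
3. Y lies on line HV with HY:YV = 2:5 ⇒ Y = (13/21, 1/7)
line YH meets DG at L = (5/6, 0)
H = Y + t·(L−Y) with t = -4/3, so YH:HL = -4/3:7/3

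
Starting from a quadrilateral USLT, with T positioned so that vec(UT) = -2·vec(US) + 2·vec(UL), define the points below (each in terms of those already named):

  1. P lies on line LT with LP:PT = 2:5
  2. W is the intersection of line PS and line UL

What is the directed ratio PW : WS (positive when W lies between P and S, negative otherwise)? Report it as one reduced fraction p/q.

Work in coordinates with U = (0, 0), S = (1, 0), L = (0, 1), T = (-2, 2).
1. P lies on line LT with LP:PT = 2:5 ⇒ P = (-4/7, 9/7)
2. W is the intersection of line PS and line UL ⇒ W = (0, 9/11)
W = P + t·(S−P) with t = 4/11, so PW:WS = t:(1−t) = 4/11:7/11

PW:WS = 4/7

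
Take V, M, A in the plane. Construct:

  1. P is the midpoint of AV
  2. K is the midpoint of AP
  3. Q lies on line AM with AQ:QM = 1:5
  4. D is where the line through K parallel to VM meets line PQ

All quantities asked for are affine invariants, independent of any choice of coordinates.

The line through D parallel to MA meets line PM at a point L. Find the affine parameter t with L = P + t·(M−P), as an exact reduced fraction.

Assign V = (0, 0), M = (1, 0), A = (0, 1) — the answer is frame-independent, so this choice is without loss of generality.
1. P is the midpoint of AV ⇒ P = (0, 1/2)
2. K is the midpoint of AP ⇒ K = (0, 3/4)
3. Q lies on line AM with AQ:QM = 1:5 ⇒ Q = (1/6, 5/6)
4. D is where the line through K parallel to VM meets line PQ ⇒ D = (1/8, 3/4)
through D parallel to MA: direction (-1, 1); meets PM at L = (3/4, 1/8)
L = P + t·(M−P) with t = 3/4

t = 3/4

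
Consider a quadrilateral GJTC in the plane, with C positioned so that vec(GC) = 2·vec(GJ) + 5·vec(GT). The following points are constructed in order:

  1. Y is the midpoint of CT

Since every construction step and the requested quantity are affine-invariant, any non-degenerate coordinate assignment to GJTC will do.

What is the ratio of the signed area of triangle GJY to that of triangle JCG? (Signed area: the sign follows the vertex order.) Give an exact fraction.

Set G = (0, 0), J = (1, 0), T = (0, 1), C = (2, 5); any affine frame gives the same invariant.
1. Y is the midpoint of CT ⇒ Y = (1, 3)
2·[GJY] = 3, 2·[JCG] = 5
[GJY]:[JCG] = 3:5 = 3/5

[GJY]:[JCG] = 3/5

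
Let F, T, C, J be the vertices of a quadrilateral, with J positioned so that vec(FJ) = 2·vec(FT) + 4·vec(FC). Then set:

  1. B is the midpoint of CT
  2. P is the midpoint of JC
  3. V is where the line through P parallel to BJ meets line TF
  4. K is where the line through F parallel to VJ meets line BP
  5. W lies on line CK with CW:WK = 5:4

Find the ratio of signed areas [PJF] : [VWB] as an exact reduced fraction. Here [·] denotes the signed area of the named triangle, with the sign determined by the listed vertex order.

[PJF]:[VWB] = 336/155

Choose coordinates F = (0, 0), T = (1, 0), C = (0, 1), J = (2, 4).
1. B is the midpoint of CT ⇒ B = (1/2, 1/2)
2. P is the midpoint of JC ⇒ P = (1, 5/2)
3. V is where the line through P parallel to BJ meets line TF ⇒ V = (-1/14, 0)
4. K is where the line through F parallel to VJ meets line BP ⇒ K = (29/40, 7/5)
5. W lies on line CK with CW:WK = 5:4 ⇒ W = (29/72, 11/9)
2·[PJF] = -1, 2·[VWB] = -155/336
[PJF]:[VWB] = -1:-155/336 = 336/155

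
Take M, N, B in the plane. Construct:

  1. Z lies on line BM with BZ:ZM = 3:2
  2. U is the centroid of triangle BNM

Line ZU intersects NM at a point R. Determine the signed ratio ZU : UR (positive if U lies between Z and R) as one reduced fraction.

ZU:UR = 1/5

Set M = (0, 0), N = (1, 0), B = (0, 1); any affine frame gives the same invariant.
1. Z lies on line BM with BZ:ZM = 3:2 ⇒ Z = (0, 2/5)
2. U is the centroid of triangle BNM ⇒ U = (1/3, 1/3)
line ZU meets NM at R = (2, 0)
U = Z + t·(R−Z) with t = 1/6, so ZU:UR = 1/6:5/6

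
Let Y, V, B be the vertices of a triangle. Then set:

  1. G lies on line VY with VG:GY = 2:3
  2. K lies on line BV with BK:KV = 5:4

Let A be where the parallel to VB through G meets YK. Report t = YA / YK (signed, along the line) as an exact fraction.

Assign Y = (0, 0), V = (1, 0), B = (0, 1) — the answer is frame-independent, so this choice is without loss of generality.
1. G lies on line VY with VG:GY = 2:3 ⇒ G = (3/5, 0)
2. K lies on line BV with BK:KV = 5:4 ⇒ K = (5/9, 4/9)
through G parallel to VB: direction (-1, 1); meets YK at A = (1/3, 4/15)
A = Y + t·(K−Y) with t = 3/5

t = 3/5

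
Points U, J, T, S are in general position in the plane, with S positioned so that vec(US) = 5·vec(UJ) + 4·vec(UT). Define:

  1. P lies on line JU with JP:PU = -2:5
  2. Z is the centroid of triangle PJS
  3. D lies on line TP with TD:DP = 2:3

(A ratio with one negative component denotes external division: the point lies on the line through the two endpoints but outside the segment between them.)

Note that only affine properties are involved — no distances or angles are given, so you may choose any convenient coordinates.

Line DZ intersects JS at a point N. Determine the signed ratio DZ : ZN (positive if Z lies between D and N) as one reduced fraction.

Set U = (0, 0), J = (1, 0), T = (0, 1), S = (5, 4); any affine frame gives the same invariant.
1. P lies on line JU with JP:PU = -2:5 ⇒ P = (5/3, 0)
2. Z is the centroid of triangle PJS ⇒ Z = (23/9, 4/3)
3. D lies on line TP with TD:DP = 2:3 ⇒ D = (2/3, 3/5)
line DZ meets JS at N = (57/26, 31/26)
Z = D + t·(N−D) with t = 26/21, so DZ:ZN = 26/21:-5/21

DZ:ZN = -26/5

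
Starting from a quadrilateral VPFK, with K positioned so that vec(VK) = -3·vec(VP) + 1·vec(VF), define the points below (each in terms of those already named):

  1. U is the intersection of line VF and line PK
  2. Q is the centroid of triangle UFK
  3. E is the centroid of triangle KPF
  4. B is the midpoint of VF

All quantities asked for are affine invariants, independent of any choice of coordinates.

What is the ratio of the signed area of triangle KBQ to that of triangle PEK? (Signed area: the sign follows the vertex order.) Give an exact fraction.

[KBQ]:[PEK] = 1/4

Set V = (0, 0), P = (1, 0), F = (0, 1), K = (-3, 1); any affine frame gives the same invariant.
1. U is the intersection of line VF and line PK ⇒ U = (0, 1/4)
2. Q is the centroid of triangle UFK ⇒ Q = (-1, 3/4)
3. E is the centroid of triangle KPF ⇒ E = (-2/3, 2/3)
4. B is the midpoint of VF ⇒ B = (0, 1/2)
2·[KBQ] = 1/4, 2·[PEK] = 1
[KBQ]:[PEK] = 1/4:1 = 1/4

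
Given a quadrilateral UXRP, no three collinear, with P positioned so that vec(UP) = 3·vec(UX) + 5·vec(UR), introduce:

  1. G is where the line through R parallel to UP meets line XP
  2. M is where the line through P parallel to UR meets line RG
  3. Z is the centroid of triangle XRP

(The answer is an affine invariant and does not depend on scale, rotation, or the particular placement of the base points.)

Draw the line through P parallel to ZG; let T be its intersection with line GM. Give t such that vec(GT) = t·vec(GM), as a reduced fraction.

Assign U = (0, 0), X = (1, 0), R = (0, 1), P = (3, 5) — the answer is frame-independent, so this choice is without loss of generality.
1. G is where the line through R parallel to UP meets line XP ⇒ G = (21/5, 8)
2. M is where the line through P parallel to UR meets line RG ⇒ M = (3, 6)
3. Z is the centroid of triangle XRP ⇒ Z = (4/3, 2)
through P parallel to ZG: direction (43/15, 6); meets GM at T = (294/55, 109/11)
T = G + t·(M−G) with t = -21/22

t = -21/22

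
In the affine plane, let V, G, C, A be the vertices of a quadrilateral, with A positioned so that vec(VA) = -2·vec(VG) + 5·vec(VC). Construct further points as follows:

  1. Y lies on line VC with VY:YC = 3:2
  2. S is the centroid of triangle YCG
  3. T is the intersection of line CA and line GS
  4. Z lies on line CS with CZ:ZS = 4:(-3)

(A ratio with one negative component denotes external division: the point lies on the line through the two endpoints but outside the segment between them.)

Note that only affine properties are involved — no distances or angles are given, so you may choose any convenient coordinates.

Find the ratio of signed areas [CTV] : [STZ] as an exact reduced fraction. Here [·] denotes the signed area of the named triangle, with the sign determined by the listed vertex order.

[CTV]:[STZ] = -5/3

Set V = (0, 0), G = (1, 0), C = (0, 1), A = (-2, 5); any affine frame gives the same invariant.
1. Y lies on line VC with VY:YC = 3:2 ⇒ Y = (0, 3/5)
2. S is the centroid of triangle YCG ⇒ S = (1/3, 8/15)
3. T is the intersection of line CA and line GS ⇒ T = (1/6, 2/3)
4. Z lies on line CS with CZ:ZS = 4:(-3) ⇒ Z = (4/3, -13/15)
2·[CTV] = -1/6, 2·[STZ] = 1/10
[CTV]:[STZ] = -1/6:1/10 = -5/3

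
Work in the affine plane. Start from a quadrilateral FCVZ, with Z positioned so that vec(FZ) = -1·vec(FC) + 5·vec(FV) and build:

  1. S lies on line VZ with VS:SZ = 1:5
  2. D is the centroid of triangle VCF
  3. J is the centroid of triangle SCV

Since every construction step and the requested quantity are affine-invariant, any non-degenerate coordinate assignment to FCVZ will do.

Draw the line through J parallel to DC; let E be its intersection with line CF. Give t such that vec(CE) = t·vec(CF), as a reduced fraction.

Choose coordinates F = (0, 0), C = (1, 0), V = (0, 1), Z = (-1, 5).
1. S lies on line VZ with VS:SZ = 1:5 ⇒ S = (-1/6, 5/3)
2. D is the centroid of triangle VCF ⇒ D = (1/3, 1/3)
3. J is the centroid of triangle SCV ⇒ J = (5/18, 8/9)
through J parallel to DC: direction (2/3, -1/3); meets CF at E = (37/18, 0)
E = C + t·(F−C) with t = -19/18

t = -19/18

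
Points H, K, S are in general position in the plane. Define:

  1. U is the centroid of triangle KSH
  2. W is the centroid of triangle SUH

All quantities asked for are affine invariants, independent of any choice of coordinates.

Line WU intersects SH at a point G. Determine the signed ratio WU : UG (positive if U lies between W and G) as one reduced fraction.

Set H = (0, 0), K = (1, 0), S = (0, 1); any affine frame gives the same invariant.
1. U is the centroid of triangle KSH ⇒ U = (1/3, 1/3)
2. W is the centroid of triangle SUH ⇒ W = (1/9, 4/9)
line WU meets SH at G = (0, 1/2)
U = W + t·(G−W) with t = -2, so WU:UG = -2:3

WU:UG = -2/3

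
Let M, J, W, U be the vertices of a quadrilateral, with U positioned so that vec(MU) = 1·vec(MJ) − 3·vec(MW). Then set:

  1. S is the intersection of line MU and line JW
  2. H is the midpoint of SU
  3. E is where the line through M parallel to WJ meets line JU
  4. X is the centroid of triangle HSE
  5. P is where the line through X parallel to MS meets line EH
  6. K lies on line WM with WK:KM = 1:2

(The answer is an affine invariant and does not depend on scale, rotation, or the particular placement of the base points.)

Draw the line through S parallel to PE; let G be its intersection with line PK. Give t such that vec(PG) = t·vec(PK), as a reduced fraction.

Assign M = (0, 0), J = (1, 0), W = (0, 1), U = (1, -3) — the answer is frame-independent, so this choice is without loss of generality.
1. S is the intersection of line MU and line JW ⇒ S = (-1/2, 3/2)
2. H is the midpoint of SU ⇒ H = (1/4, -3/4)
3. E is where the line through M parallel to WJ meets line JU ⇒ E = (1, -1)
4. X is the centroid of triangle HSE ⇒ X = (1/4, -1/12)
5. P is where the line through X parallel to MS meets line EH ⇒ P = (1/2, -5/6)
6. K lies on line WM with WK:KM = 1:2 ⇒ K = (0, 2/3)
through S parallel to PE: direction (1/2, -1/6); meets PK at G = (-1/4, 17/12)
G = P + t·(K−P) with t = 3/2

t = 3/2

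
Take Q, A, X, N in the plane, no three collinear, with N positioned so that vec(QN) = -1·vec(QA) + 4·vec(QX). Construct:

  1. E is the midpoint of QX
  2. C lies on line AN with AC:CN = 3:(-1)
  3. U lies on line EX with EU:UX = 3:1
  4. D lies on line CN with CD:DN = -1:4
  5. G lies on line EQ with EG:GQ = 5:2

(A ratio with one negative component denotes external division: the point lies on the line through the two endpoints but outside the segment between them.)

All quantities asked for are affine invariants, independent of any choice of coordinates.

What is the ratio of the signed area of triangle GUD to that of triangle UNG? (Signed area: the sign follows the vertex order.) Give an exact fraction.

[GUD]:[UNG] = 7/3

Set Q = (0, 0), A = (1, 0), X = (0, 1), N = (-1, 4); any affine frame gives the same invariant.
1. E is the midpoint of QX ⇒ E = (0, 1/2)
2. C lies on line AN with AC:CN = 3:(-1) ⇒ C = (-2, 6)
3. U lies on line EX with EU:UX = 3:1 ⇒ U = (0, 7/8)
4. D lies on line CN with CD:DN = -1:4 ⇒ D = (-7/3, 20/3)
5. G lies on line EQ with EG:GQ = 5:2 ⇒ G = (0, 1/7)
2·[GUD] = 41/24, 2·[UNG] = 41/56
[GUD]:[UNG] = 41/24:41/56 = 7/3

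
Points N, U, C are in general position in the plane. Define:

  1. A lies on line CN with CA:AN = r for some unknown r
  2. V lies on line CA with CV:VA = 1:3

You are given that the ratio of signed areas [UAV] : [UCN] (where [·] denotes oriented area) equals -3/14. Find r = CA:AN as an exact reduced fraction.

r = 2/5

Work in coordinates with N = (0, 0), U = (1, 0), C = (0, 1).
1. With CA:AN = r, write λ = r/(r+1) so A = C + λ·(N−C); A is affine-linear in λ
2. V lies on line CA with CV:VA = 1:3 ⇒ V is an affine combination of earlier points and hence also affine-linear in λ
Every point depending on A is an affine combination of A and λ-independent points, so each such coordinate is linear in λ; the λ² term in each signed area is a multiple of (N−C)×(N−C) = 0, so 2·[UAV] and 2·[UCN] are each linear in λ. Evaluating at λ=0 and λ=1:
  2·[UAV] = -3/4·λ,   2·[UCN] = 1
So [UAV]:[UCN] = (-3/4·λ) / (1). Setting this equal to -3/14:
  -3/4·λ = -3/14·(1)  ⇒  λ = 2/7
Then r = λ/(1−λ) = (2/7)/(5/7) = 2/5. Check: with r = 2/5, A = (0, 5/7) and [UAV]:[UCN] = -3/14 as required.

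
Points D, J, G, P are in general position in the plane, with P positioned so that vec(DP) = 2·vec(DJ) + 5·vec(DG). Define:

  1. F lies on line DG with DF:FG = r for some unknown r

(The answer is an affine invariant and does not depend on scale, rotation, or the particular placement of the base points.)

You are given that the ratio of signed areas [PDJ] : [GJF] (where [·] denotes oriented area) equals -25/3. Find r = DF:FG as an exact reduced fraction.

Set D = (0, 0), J = (1, 0), G = (0, 1), P = (2, 5); any affine frame gives the same invariant.
1. With DF:FG = r, write λ = r/(r+1) so F = D + λ·(G−D); F is affine-linear in λ
Every point depending on F is an affine combination of F and λ-independent points, so each such coordinate is linear in λ; the λ² term in each signed area is a multiple of (G−D)×(G−D) = 0, so 2·[PDJ] and 2·[GJF] are each linear in λ. Evaluating at λ=0 and λ=1:
  2·[PDJ] = 5,   2·[GJF] = λ − 1
So [PDJ]:[GJF] = (5) / (λ − 1). Setting this equal to -25/3:
  5 = -25/3·(λ − 1)  ⇒  λ = 2/5
Then r = λ/(1−λ) = (2/5)/(3/5) = 2/3. Check: with r = 2/3, F = (0, 2/5) and [PDJ]:[GJF] = -25/3 as required.

r = 2/3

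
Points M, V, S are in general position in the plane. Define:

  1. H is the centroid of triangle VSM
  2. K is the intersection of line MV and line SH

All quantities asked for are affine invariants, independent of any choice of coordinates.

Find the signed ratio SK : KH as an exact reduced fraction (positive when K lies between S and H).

Set M = (0, 0), V = (1, 0), S = (0, 1); any affine frame gives the same invariant.
1. H is the centroid of triangle VSM ⇒ H = (1/3, 1/3)
2. K is the intersection of line MV and line SH ⇒ K = (1/2, 0)
K = S + t·(H−S) with t = 3/2, so SK:KH = t:(1−t) = 3/2:-1/2

SK:KH = -3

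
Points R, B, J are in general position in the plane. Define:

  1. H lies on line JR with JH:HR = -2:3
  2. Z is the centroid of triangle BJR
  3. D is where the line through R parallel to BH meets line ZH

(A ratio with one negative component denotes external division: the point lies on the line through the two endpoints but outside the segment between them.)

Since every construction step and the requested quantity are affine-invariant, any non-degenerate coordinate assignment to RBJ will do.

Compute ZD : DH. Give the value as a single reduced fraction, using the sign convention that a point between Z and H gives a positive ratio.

ZD:DH = -4/9

Work in coordinates with R = (0, 0), B = (1, 0), J = (0, 1).
1. H lies on line JR with JH:HR = -2:3 ⇒ H = (0, 3)
2. Z is the centroid of triangle BJR ⇒ Z = (1/3, 1/3)
3. D is where the line through R parallel to BH meets line ZH ⇒ D = (3/5, -9/5)
D = Z + t·(H−Z) with t = -4/5, so ZD:DH = t:(1−t) = -4/5:9/5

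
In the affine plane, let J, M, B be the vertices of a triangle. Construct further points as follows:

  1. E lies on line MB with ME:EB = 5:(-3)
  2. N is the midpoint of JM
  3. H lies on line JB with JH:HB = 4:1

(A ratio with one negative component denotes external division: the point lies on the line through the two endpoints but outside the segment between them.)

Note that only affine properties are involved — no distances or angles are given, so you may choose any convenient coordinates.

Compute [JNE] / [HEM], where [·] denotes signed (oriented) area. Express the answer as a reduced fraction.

[JNE]:[HEM] = -5/2

Assign J = (0, 0), M = (1, 0), B = (0, 1) — the answer is frame-independent, so this choice is without loss of generality.
1. E lies on line MB with ME:EB = 5:(-3) ⇒ E = (-3/2, 5/2)
2. N is the midpoint of JM ⇒ N = (1/2, 0)
3. H lies on line JB with JH:HB = 4:1 ⇒ H = (0, 4/5)
2·[JNE] = 5/4, 2·[HEM] = -1/2
[JNE]:[HEM] = 5/4:-1/2 = -5/2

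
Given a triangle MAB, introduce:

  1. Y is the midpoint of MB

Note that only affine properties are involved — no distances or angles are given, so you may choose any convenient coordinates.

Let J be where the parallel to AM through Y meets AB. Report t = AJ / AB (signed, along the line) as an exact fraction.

Work in coordinates with M = (0, 0), A = (1, 0), B = (0, 1).
1. Y is the midpoint of MB ⇒ Y = (0, 1/2)
through Y parallel to AM: direction (-1, 0); meets AB at J = (1/2, 1/2)
J = A + t·(B−A) with t = 1/2

t = 1/2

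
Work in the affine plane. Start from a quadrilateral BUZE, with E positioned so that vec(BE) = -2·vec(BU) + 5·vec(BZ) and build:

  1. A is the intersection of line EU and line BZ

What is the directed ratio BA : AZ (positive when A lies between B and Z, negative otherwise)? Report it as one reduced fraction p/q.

BA:AZ = -5/2

Set B = (0, 0), U = (1, 0), Z = (0, 1), E = (-2, 5); any affine frame gives the same invariant.
1. A is the intersection of line EU and line BZ ⇒ A = (0, 5/3)
A = B + t·(Z−B) with t = 5/3, so BA:AZ = t:(1−t) = 5/3:-2/3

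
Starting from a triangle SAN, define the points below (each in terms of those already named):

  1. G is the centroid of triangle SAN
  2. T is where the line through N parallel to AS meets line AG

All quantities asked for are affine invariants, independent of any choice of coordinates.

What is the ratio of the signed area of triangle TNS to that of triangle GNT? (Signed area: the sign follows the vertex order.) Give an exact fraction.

[TNS]:[GNT] = -3/2

Assign S = (0, 0), A = (1, 0), N = (0, 1) — the answer is frame-independent, so this choice is without loss of generality.
1. G is the centroid of triangle SAN ⇒ G = (1/3, 1/3)
2. T is where the line through N parallel to AS meets line AG ⇒ T = (-1, 1)
2·[TNS] = -1, 2·[GNT] = 2/3
[TNS]:[GNT] = -1:2/3 = -3/2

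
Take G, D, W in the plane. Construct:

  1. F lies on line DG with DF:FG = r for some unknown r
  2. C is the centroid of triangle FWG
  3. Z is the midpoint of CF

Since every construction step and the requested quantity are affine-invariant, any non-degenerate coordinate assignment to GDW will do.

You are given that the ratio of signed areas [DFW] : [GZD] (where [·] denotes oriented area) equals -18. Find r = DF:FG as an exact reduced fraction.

Choose coordinates G = (0, 0), D = (1, 0), W = (0, 1).
1. With DF:FG = r, write λ = r/(r+1) so F = D + λ·(G−D); F is affine-linear in λ
2. C is the centroid of triangle FWG ⇒ C is an affine combination of earlier points and hence also affine-linear in λ
3. Z is the midpoint of CF ⇒ Z is an affine combination of earlier points and hence also affine-linear in λ
Every point depending on F is an affine combination of F and λ-independent points, so each such coordinate is linear in λ; the λ² term in each signed area is a multiple of (G−D)×(G−D) = 0, so 2·[DFW] and 2·[GZD] are each linear in λ. Evaluating at λ=0 and λ=1:
  2·[DFW] = −λ,   2·[GZD] = -1/6
So [DFW]:[GZD] = (−λ) / (-1/6). Setting this equal to -18:
  −λ = -18·(-1/6)  ⇒  λ = -3
Then r = λ/(1−λ) = (-3)/(4) = -3/4. Check: with r = -3/4, F = (4, 0) and [DFW]:[GZD] = -18 as required.

r = -3/4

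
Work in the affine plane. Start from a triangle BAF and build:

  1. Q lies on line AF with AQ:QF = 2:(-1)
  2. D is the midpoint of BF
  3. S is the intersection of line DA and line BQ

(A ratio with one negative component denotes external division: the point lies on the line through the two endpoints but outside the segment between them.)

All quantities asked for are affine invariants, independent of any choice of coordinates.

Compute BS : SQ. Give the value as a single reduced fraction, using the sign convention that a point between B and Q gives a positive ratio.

BS:SQ = 1/2

Choose coordinates B = (0, 0), A = (1, 0), F = (0, 1).
1. Q lies on line AF with AQ:QF = 2:(-1) ⇒ Q = (-1, 2)
2. D is the midpoint of BF ⇒ D = (0, 1/2)
3. S is the intersection of line DA and line BQ ⇒ S = (-1/3, 2/3)
S = B + t·(Q−B) with t = 1/3, so BS:SQ = t:(1−t) = 1/3:2/3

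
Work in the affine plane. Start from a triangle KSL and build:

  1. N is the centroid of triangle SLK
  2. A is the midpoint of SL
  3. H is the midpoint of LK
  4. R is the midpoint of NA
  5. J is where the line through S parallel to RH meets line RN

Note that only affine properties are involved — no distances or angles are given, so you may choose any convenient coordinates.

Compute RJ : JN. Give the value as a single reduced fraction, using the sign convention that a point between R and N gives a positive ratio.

Work in coordinates with K = (0, 0), S = (1, 0), L = (0, 1).
1. N is the centroid of triangle SLK ⇒ N = (1/3, 1/3)
2. A is the midpoint of SL ⇒ A = (1/2, 1/2)
3. H is the midpoint of LK ⇒ H = (0, 1/2)
4. R is the midpoint of NA ⇒ R = (5/12, 5/12)
5. J is where the line through S parallel to RH meets line RN ⇒ J = (1/6, 1/6)
J = R + t·(N−R) with t = 3, so RJ:JN = t:(1−t) = 3:-2

RJ:JN = -3/2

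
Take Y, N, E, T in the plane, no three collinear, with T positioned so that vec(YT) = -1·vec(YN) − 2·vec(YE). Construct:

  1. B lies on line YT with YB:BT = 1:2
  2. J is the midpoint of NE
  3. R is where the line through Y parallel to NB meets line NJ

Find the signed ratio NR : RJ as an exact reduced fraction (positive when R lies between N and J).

Assign Y = (0, 0), N = (1, 0), E = (0, 1), T = (-1, -2) — the answer is frame-independent, so this choice is without loss of generality.
1. B lies on line YT with YB:BT = 1:2 ⇒ B = (-1/3, -2/3)
2. J is the midpoint of NE ⇒ J = (1/2, 1/2)
3. R is where the line through Y parallel to NB meets line NJ ⇒ R = (2/3, 1/3)
R = N + t·(J−N) with t = 2/3, so NR:RJ = t:(1−t) = 2/3:1/3

NR:RJ = 2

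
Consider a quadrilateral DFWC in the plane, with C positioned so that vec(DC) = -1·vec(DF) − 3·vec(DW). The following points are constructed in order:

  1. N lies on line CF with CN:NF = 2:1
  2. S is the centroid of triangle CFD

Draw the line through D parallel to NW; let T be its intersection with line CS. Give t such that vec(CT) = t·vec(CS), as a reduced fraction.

Set D = (0, 0), F = (1, 0), W = (0, 1), C = (-1, -3); any affine frame gives the same invariant.
1. N lies on line CF with CN:NF = 2:1 ⇒ N = (1/3, -1)
2. S is the centroid of triangle CFD ⇒ S = (0, -1)
through D parallel to NW: direction (-1/3, 2); meets CS at T = (1/8, -3/4)
T = C + t·(S−C) with t = 9/8

t = 9/8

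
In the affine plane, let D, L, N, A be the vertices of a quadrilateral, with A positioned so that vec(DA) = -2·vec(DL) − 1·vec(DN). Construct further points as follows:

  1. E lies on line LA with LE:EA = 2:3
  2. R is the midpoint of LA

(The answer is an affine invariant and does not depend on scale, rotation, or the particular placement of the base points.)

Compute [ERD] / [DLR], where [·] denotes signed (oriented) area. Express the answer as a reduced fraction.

[ERD]:[DLR] = 1/5

Set D = (0, 0), L = (1, 0), N = (0, 1), A = (-2, -1); any affine frame gives the same invariant.
1. E lies on line LA with LE:EA = 2:3 ⇒ E = (-1/5, -2/5)
2. R is the midpoint of LA ⇒ R = (-1/2, -1/2)
2·[ERD] = -1/10, 2·[DLR] = -1/2
[ERD]:[DLR] = -1/10:-1/2 = 1/5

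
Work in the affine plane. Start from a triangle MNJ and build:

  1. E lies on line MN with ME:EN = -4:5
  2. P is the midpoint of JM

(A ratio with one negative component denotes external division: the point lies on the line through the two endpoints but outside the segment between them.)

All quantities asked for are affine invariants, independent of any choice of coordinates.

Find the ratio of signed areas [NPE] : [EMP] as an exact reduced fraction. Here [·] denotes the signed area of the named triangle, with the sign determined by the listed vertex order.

Set M = (0, 0), N = (1, 0), J = (0, 1); any affine frame gives the same invariant.
1. E lies on line MN with ME:EN = -4:5 ⇒ E = (-4, 0)
2. P is the midpoint of JM ⇒ P = (0, 1/2)
2·[NPE] = 5/2, 2·[EMP] = 2
[NPE]:[EMP] = 5/2:2 = 5/4

[NPE]:[EMP] = 5/4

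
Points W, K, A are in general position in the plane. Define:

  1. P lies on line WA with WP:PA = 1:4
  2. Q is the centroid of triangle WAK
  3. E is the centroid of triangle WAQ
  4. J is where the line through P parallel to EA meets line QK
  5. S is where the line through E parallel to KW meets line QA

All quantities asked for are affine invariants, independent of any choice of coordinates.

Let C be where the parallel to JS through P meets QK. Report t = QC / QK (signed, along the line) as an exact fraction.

t = 34/25

Assign W = (0, 0), K = (1, 0), A = (0, 1) — the answer is frame-independent, so this choice is without loss of generality.
1. P lies on line WA with WP:PA = 1:4 ⇒ P = (0, 1/5)
2. Q is the centroid of triangle WAK ⇒ Q = (1/3, 1/3)
3. E is the centroid of triangle WAQ ⇒ E = (1/9, 4/9)
4. J is where the line through P parallel to EA meets line QK ⇒ J = (-1/15, 8/15)
5. S is where the line through E parallel to KW meets line QA ⇒ S = (5/18, 4/9)
through P parallel to JS: direction (31/90, -4/45); meets QK at C = (31/25, -3/25)
C = Q + t·(K−Q) with t = 34/25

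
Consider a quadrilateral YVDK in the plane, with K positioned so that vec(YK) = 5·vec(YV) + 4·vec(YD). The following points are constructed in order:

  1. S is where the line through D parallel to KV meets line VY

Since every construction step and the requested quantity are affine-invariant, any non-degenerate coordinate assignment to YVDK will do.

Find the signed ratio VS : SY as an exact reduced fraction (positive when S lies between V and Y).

VS:SY = -2

Set Y = (0, 0), V = (1, 0), D = (0, 1), K = (5, 4); any affine frame gives the same invariant.
1. S is where the line through D parallel to KV meets line VY ⇒ S = (-1, 0)
S = V + t·(Y−V) with t = 2, so VS:SY = t:(1−t) = 2:-1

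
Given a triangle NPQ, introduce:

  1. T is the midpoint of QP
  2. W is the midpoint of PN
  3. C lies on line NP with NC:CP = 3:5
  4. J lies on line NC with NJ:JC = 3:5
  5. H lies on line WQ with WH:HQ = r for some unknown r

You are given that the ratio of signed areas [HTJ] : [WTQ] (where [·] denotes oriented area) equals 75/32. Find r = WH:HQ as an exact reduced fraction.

r = -2/5

Choose coordinates N = (0, 0), P = (1, 0), Q = (0, 1).
1. T is the midpoint of QP ⇒ T = (1/2, 1/2)
2. W is the midpoint of PN ⇒ W = (1/2, 0)
3. C lies on line NP with NC:CP = 3:5 ⇒ C = (3/8, 0)
4. J lies on line NC with NJ:JC = 3:5 ⇒ J = (9/64, 0)
5. With WH:HQ = r, write λ = r/(r+1) so H = W + λ·(Q−W); H is affine-linear in λ
Every point depending on H is an affine combination of H and λ-independent points, so each such coordinate is linear in λ; the λ² term in each signed area is a multiple of (Q−W)×(Q−W) = 0, so 2·[HTJ] and 2·[WTQ] are each linear in λ. Evaluating at λ=0 and λ=1:
  2·[HTJ] = -39/64·λ + 23/128,   2·[WTQ] = 1/4
So [HTJ]:[WTQ] = (-39/64·λ + 23/128) / (1/4). Setting this equal to 75/32:
  -39/64·λ + 23/128 = 75/32·(1/4)  ⇒  λ = -2/3
Then r = λ/(1−λ) = (-2/3)/(5/3) = -2/5. Check: with r = -2/5, H = (5/6, -2/3) and [HTJ]:[WTQ] = 75/32 as required.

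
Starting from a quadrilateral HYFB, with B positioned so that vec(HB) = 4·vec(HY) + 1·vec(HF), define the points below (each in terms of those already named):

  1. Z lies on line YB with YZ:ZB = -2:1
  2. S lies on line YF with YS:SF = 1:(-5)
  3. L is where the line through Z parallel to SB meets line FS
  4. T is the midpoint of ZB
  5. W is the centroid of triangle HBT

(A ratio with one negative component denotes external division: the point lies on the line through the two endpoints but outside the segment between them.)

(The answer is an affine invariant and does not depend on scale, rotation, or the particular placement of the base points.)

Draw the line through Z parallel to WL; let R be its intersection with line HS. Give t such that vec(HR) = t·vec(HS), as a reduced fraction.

t = 72/25

Work in coordinates with H = (0, 0), Y = (1, 0), F = (0, 1), B = (4, 1).
1. Z lies on line YB with YZ:ZB = -2:1 ⇒ Z = (7, 2)
2. S lies on line YF with YS:SF = 1:(-5) ⇒ S = (5/4, -1/4)
3. L is where the line through Z parallel to SB meets line FS ⇒ L = (3/2, -1/2)
4. T is the midpoint of ZB ⇒ T = (11/2, 3/2)
5. W is the centroid of triangle HBT ⇒ W = (19/6, 5/6)
through Z parallel to WL: direction (-5/3, -4/3); meets HS at R = (18/5, -18/25)
R = H + t·(S−H) with t = 72/25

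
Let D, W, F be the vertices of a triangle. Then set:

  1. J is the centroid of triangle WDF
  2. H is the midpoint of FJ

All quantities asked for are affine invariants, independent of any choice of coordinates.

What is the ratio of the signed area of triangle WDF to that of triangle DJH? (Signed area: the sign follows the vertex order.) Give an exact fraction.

Assign D = (0, 0), W = (1, 0), F = (0, 1) — the answer is frame-independent, so this choice is without loss of generality.
1. J is the centroid of triangle WDF ⇒ J = (1/3, 1/3)
2. H is the midpoint of FJ ⇒ H = (1/6, 2/3)
2·[WDF] = -1, 2·[DJH] = 1/6
[WDF]:[DJH] = -1:1/6 = -6

[WDF]:[DJH] = -6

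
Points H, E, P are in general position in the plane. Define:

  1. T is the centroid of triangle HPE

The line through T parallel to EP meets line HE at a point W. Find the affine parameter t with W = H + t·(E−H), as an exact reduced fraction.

t = 2/3

Set H = (0, 0), E = (1, 0), P = (0, 1); any affine frame gives the same invariant.
1. T is the centroid of triangle HPE ⇒ T = (1/3, 1/3)
through T parallel to EP: direction (-1, 1); meets HE at W = (2/3, 0)
W = H + t·(E−H) with t = 2/3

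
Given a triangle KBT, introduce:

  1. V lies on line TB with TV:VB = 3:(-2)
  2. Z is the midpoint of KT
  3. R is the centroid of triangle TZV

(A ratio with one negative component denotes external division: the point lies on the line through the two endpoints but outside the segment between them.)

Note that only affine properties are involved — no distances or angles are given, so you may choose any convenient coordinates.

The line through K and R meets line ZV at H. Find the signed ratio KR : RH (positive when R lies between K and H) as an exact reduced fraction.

KR:RH = -4

Set K = (0, 0), B = (1, 0), T = (0, 1); any affine frame gives the same invariant.
1. V lies on line TB with TV:VB = 3:(-2) ⇒ V = (3, -2)
2. Z is the midpoint of KT ⇒ Z = (0, 1/2)
3. R is the centroid of triangle TZV ⇒ R = (1, -1/6)
line KR meets ZV at H = (3/4, -1/8)
R = K + t·(H−K) with t = 4/3, so KR:RH = 4/3:-1/3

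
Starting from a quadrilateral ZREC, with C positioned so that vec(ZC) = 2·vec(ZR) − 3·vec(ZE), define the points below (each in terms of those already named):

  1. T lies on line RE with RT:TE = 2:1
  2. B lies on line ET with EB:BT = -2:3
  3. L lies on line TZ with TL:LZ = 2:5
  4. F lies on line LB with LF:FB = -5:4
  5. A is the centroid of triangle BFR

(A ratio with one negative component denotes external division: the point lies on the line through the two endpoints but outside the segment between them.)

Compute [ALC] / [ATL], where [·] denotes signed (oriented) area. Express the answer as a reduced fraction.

Assign Z = (0, 0), R = (1, 0), E = (0, 1), C = (2, -3) — the answer is frame-independent, so this choice is without loss of generality.
1. T lies on line RE with RT:TE = 2:1 ⇒ T = (1/3, 2/3)
2. B lies on line ET with EB:BT = -2:3 ⇒ B = (-2/3, 5/3)
3. L lies on line TZ with TL:LZ = 2:5 ⇒ L = (5/21, 10/21)
4. F lies on line LB with LF:FB = -5:4 ⇒ F = (-30/7, 45/7)
5. A is the centroid of triangle BFR ⇒ A = (-83/63, 170/63)
2·[ALC] = -94/63, 2·[ATL] = -32/63
[ALC]:[ATL] = -94/63:-32/63 = 47/16

[ALC]:[ATL] = 47/16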